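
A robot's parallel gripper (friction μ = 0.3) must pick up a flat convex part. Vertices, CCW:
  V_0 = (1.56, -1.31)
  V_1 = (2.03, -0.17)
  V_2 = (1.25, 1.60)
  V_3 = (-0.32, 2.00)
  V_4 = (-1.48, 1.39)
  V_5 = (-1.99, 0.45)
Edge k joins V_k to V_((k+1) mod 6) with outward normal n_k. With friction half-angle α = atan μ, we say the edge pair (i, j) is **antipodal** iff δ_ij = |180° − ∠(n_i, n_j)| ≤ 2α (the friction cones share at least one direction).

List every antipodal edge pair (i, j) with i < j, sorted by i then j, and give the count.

count = 2; pairs: (0,4), (2,5)

α = atan 0.3 = 16.70°;  2α = 33.40°
n_0 = (+0.9245, -0.3812)
n_1 = (+0.9151, +0.4033)
n_2 = (+0.2469, +0.9690)
n_3 = (-0.4654, +0.8851)
n_4 = (-0.8790, +0.4769)
n_5 = (-0.4442, -0.8959)
  (0,1): δ = 133.81°  ·
  (0,2): δ = 81.89°  ·
  (0,3): δ = 39.86°  ·
  (0,4): δ = 6.08°  ✓
  (0,5): δ = 86.03°  ·
  (1,2): δ = 128.08°  ·
  (1,3): δ = 86.04°  ·
  (1,4): δ = 52.26°  ·
  (1,5): δ = 39.85°  ·
  (2,3): δ = 137.97°  ·
  (2,4): δ = 104.19°  ·
  (2,5): δ = 12.08°  ✓
  (3,4): δ = 146.22°  ·
  (3,5): δ = 54.11°  ·
  (4,5): δ = 87.89°  ·
antipodal pairs: 2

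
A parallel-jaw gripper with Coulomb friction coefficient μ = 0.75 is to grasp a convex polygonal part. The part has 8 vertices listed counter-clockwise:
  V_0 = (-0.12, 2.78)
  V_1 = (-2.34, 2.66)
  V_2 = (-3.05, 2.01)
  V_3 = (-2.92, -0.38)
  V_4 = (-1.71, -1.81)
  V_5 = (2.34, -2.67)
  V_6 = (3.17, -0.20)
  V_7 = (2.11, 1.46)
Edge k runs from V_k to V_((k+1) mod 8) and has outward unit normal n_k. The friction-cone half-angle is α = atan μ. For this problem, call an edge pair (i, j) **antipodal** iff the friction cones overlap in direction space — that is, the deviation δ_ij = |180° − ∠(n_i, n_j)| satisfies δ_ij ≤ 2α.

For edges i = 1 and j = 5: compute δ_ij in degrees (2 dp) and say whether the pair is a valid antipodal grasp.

δ = 28.95°, valid

α = atan 0.75 = 36.87°;  2α = 73.74°
edge 1: e_1 = (-0.71, -0.65);  n_1 = (-0.6753, +0.7376)
edge 5: e_5 = (+0.83, +2.47);  n_5 = (+0.9479, -0.3185)
∠(n_1, n_5) = 151.05°
δ = |180° − 151.05°| = 28.95°
28.95° ≤ 2α = 73.74°  →  valid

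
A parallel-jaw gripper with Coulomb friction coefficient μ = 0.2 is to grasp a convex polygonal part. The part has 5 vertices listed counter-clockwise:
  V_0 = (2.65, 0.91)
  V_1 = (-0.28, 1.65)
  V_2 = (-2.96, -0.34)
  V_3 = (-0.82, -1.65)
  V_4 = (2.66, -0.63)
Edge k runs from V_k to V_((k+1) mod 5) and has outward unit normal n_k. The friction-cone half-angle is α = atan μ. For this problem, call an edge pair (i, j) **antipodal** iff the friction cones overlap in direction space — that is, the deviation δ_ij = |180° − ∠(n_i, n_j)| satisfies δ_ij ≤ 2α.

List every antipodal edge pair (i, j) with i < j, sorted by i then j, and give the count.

count = 2; pairs: (0,2), (1,3)

α = atan 0.2 = 11.31°;  2α = 22.62°
n_0 = (+0.2449, +0.9696)
n_1 = (-0.5962, +0.8029)
n_2 = (-0.5221, -0.8529)
n_3 = (+0.2813, -0.9596)
n_4 = (+1.0000, +0.0065)
  (0,1): δ = 129.23°  ·
  (0,2): δ = 17.30°  ✓
  (0,3): δ = 30.51°  ·
  (0,4): δ = 104.55°  ·
  (1,2): δ = 68.07°  ·
  (1,3): δ = 20.26°  ✓
  (1,4): δ = 53.78°  ·
  (2,3): δ = 132.19°  ·
  (2,4): δ = 58.16°  ·
  (3,4): δ = 105.96°  ·
antipodal pairs: 2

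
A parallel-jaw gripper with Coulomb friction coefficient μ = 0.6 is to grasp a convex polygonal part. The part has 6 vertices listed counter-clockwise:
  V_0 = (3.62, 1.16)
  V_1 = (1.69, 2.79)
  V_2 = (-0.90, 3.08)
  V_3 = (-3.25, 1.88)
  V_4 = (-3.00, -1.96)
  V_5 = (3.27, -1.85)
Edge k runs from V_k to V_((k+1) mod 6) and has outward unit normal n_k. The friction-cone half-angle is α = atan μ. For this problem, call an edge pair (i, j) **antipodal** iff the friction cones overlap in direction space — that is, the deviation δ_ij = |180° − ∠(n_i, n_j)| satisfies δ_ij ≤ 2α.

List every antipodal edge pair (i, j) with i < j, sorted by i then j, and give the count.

α = atan 0.6 = 30.96°;  2α = 61.93°
n_0 = (+0.6452, +0.7640)
n_1 = (+0.1113, +0.9938)
n_2 = (-0.4548, +0.8906)
n_3 = (-0.9979, -0.0650)
n_4 = (+0.0175, -0.9998)
n_5 = (+0.9933, -0.1155)
  (0,1): δ = 146.21°  ·
  (0,2): δ = 112.77°  ·
  (0,3): δ = 46.09°  ✓
  (0,4): δ = 41.19°  ✓
  (0,5): δ = 123.55°  ·
  (1,2): δ = 146.56°  ·
  (1,3): δ = 79.89°  ·
  (1,4): δ = 7.39°  ✓
  (1,5): δ = 89.76°  ·
  (2,3): δ = 113.33°  ·
  (2,4): δ = 26.05°  ✓
  (2,5): δ = 56.32°  ✓
  (3,4): δ = 92.72°  ·
  (3,5): δ = 10.36°  ✓
  (4,5): δ = 97.64°  ·
antipodal pairs: 6

count = 6; pairs: (0,3), (0,4), (1,4), (2,4), (2,5), (3,5)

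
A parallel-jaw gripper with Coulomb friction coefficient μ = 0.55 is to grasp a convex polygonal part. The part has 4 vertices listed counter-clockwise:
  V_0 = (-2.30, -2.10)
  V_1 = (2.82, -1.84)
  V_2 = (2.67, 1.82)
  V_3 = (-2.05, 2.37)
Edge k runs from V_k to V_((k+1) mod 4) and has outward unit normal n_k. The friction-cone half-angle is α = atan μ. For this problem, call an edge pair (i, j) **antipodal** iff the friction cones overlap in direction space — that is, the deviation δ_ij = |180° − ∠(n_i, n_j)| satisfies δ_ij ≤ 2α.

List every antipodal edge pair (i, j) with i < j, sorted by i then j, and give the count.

count = 2; pairs: (0,2), (1,3)

α = atan 0.55 = 28.81°;  2α = 57.62°
n_0 = (+0.0507, -0.9987)
n_1 = (+0.9992, +0.0409)
n_2 = (+0.1157, +0.9933)
n_3 = (-0.9984, +0.0558)
  (0,1): δ = 90.56°  ·
  (0,2): δ = 9.55°  ✓
  (0,3): δ = 83.89°  ·
  (1,2): δ = 98.99°  ·
  (1,3): δ = 5.55°  ✓
  (2,3): δ = 86.55°  ·
antipodal pairs: 2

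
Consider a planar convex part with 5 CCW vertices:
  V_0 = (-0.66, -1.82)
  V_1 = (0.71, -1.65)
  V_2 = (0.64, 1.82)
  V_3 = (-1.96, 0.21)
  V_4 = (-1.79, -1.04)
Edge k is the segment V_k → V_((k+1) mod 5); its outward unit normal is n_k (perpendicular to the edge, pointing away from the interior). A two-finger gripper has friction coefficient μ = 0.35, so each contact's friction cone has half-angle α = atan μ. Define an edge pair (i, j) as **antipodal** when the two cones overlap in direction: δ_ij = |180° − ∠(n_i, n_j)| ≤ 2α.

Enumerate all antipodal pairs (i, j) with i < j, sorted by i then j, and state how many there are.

α = atan 0.35 = 19.29°;  2α = 38.58°
n_0 = (+0.1231, -0.9924)
n_1 = (+0.9998, +0.0202)
n_2 = (-0.5265, +0.8502)
n_3 = (-0.9909, -0.1348)
n_4 = (-0.5681, -0.8230)
  (0,1): δ = 95.92°  ·
  (0,2): δ = 24.69°  ✓
  (0,3): δ = 90.67°  ·
  (0,4): δ = 138.31°  ·
  (1,2): δ = 59.39°  ·
  (1,3): δ = 6.59°  ✓
  (1,4): δ = 54.23°  ·
  (2,3): δ = 114.02°  ·
  (2,4): δ = 66.38°  ·
  (3,4): δ = 132.36°  ·
antipodal pairs: 2

count = 2; pairs: (0,2), (1,3)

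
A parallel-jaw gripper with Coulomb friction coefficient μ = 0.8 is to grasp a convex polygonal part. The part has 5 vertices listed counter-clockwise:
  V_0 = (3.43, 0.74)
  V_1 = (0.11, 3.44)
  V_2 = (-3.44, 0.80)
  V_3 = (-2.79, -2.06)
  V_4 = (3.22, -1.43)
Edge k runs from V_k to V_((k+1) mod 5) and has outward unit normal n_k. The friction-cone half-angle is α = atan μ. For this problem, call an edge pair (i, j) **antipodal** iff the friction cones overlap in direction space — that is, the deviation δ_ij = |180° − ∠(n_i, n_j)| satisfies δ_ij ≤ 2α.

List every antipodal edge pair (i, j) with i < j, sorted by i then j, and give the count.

α = atan 0.8 = 38.66°;  2α = 77.32°
n_0 = (+0.6309, +0.7758)
n_1 = (-0.5967, +0.8024)
n_2 = (-0.9751, -0.2216)
n_3 = (+0.1043, -0.9946)
n_4 = (+0.9954, -0.0963)
  (0,1): δ = 104.24°  ·
  (0,2): δ = 38.08°  ✓
  (0,3): δ = 45.10°  ✓
  (0,4): δ = 123.59°  ·
  (1,2): δ = 113.83°  ·
  (1,3): δ = 30.65°  ✓
  (1,4): δ = 47.84°  ✓
  (2,3): δ = 96.82°  ·
  (2,4): δ = 18.33°  ✓
  (3,4): δ = 101.51°  ·
antipodal pairs: 5

count = 5; pairs: (0,2), (0,3), (1,3), (1,4), (2,4)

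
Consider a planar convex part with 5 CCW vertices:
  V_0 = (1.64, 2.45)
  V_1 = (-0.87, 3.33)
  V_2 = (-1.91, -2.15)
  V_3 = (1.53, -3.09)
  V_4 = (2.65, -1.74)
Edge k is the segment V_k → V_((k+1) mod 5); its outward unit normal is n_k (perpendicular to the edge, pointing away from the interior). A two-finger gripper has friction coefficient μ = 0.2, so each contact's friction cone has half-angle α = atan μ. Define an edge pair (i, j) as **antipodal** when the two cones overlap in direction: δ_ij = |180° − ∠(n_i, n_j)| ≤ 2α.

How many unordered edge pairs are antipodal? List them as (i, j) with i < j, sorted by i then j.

count = 1; pairs: (0,2)

α = atan 0.2 = 11.31°;  2α = 22.62°
n_0 = (+0.3309, +0.9437)
n_1 = (-0.9825, +0.1865)
n_2 = (-0.2636, -0.9646)
n_3 = (+0.7696, -0.6385)
n_4 = (+0.9722, +0.2343)
  (0,1): δ = 81.43°  ·
  (0,2): δ = 4.04°  ✓
  (0,3): δ = 69.64°  ·
  (0,4): δ = 122.87°  ·
  (1,2): δ = 94.54°  ·
  (1,3): δ = 28.93°  ·
  (1,4): δ = 24.30°  ·
  (2,3): δ = 114.40°  ·
  (2,4): δ = 61.16°  ·
  (3,4): δ = 126.77°  ·
antipodal pairs: 1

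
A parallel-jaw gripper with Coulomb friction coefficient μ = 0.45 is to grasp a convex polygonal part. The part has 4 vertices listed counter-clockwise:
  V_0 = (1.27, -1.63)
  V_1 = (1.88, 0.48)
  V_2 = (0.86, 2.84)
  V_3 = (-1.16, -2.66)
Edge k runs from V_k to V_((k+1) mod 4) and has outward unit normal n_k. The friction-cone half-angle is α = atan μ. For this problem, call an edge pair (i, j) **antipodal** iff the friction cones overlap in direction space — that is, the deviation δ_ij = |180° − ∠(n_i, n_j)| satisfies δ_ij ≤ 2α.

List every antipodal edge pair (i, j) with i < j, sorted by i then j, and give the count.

count = 3; pairs: (0,2), (1,2), (2,3)

α = atan 0.45 = 24.23°;  2α = 48.46°
n_0 = (+0.9607, -0.2777)
n_1 = (+0.9179, +0.3967)
n_2 = (-0.9387, +0.3448)
n_3 = (+0.3903, -0.9207)
  (0,1): δ = 140.50°  ·
  (0,2): δ = 4.04°  ✓
  (0,3): δ = 129.10°  ·
  (1,2): δ = 43.54°  ✓
  (1,3): δ = 89.60°  ·
  (2,3): δ = 46.86°  ✓
antipodal pairs: 3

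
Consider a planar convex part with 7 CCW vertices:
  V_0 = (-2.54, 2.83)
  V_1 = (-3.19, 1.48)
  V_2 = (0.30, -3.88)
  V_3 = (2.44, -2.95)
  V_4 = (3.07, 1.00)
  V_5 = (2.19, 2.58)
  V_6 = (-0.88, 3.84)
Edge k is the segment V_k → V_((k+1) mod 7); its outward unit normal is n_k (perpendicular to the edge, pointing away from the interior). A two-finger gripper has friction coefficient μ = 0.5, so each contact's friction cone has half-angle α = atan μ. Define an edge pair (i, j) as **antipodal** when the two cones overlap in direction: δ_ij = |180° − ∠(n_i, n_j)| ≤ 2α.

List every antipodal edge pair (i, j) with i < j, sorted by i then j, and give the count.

α = atan 0.5 = 26.57°;  2α = 53.13°
n_0 = (-0.9010, +0.4338)
n_1 = (-0.8380, -0.5456)
n_2 = (+0.3986, -0.9171)
n_3 = (+0.9875, -0.1575)
n_4 = (+0.8736, +0.4866)
n_5 = (+0.3797, +0.9251)
n_6 = (-0.5198, +0.8543)
  (0,1): δ = 121.22°  ·
  (0,2): δ = 40.80°  ✓
  (0,3): δ = 16.65°  ✓
  (0,4): δ = 54.83°  ·
  (0,5): δ = 93.40°  ·
  (0,6): δ = 147.03°  ·
  (1,2): δ = 99.58°  ·
  (1,3): δ = 42.13°  ✓
  (1,4): δ = 3.95°  ✓
  (1,5): δ = 34.62°  ✓
  (1,6): δ = 88.25°  ·
  (2,3): δ = 122.55°  ·
  (2,4): δ = 84.37°  ·
  (2,5): δ = 45.80°  ✓
  (2,6): δ = 7.83°  ✓
  (3,4): δ = 141.82°  ·
  (3,5): δ = 103.25°  ·
  (3,6): δ = 49.62°  ✓
  (4,5): δ = 141.43°  ·
  (4,6): δ = 87.80°  ·
  (5,6): δ = 126.37°  ·
antipodal pairs: 8

count = 8; pairs: (0,2), (0,3), (1,3), (1,4), (1,5), (2,5), (2,6), (3,6)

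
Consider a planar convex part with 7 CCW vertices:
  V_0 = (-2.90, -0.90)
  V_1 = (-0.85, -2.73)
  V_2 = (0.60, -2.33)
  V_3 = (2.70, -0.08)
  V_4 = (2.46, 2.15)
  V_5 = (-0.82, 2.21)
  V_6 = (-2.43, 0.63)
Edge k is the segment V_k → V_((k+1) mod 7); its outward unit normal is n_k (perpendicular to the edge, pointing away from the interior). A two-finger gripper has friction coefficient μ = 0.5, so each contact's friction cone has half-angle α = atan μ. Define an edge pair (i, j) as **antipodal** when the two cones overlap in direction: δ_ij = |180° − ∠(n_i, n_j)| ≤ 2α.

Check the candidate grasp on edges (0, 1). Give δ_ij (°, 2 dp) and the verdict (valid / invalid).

α = atan 0.5 = 26.57°;  2α = 53.13°
edge 0: e_0 = (+2.05, -1.83);  n_0 = (-0.6659, -0.7460)
edge 1: e_1 = (+1.45, +0.40);  n_1 = (+0.2659, -0.9640)
∠(n_0, n_1) = 57.18°
δ = |180° − 57.18°| = 122.82°
122.82° > 2α = 53.13°  →  invalid

δ = 122.82°, invalid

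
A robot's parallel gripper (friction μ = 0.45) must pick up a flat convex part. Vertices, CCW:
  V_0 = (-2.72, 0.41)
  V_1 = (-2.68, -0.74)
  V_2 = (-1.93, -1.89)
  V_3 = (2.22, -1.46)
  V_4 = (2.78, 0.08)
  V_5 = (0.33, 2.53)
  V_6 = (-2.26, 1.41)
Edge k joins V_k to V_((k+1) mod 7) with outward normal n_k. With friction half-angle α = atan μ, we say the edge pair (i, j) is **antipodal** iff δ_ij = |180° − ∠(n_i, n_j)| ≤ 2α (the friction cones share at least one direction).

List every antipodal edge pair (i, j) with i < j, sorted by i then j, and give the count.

count = 6; pairs: (0,3), (0,4), (1,4), (2,5), (3,5), (3,6)

α = atan 0.45 = 24.23°;  2α = 48.46°
n_0 = (-0.9994, -0.0348)
n_1 = (-0.8376, -0.5463)
n_2 = (+0.1031, -0.9947)
n_3 = (+0.9398, -0.3417)
n_4 = (+0.7071, +0.7071)
n_5 = (-0.3969, +0.9179)
n_6 = (-0.9085, +0.4179)
  (0,1): δ = 148.88°  ·
  (0,2): δ = 86.08°  ·
  (0,3): δ = 21.98°  ✓
  (0,4): δ = 43.01°  ✓
  (0,5): δ = 111.39°  ·
  (0,6): δ = 153.31°  ·
  (1,2): δ = 117.20°  ·
  (1,3): δ = 53.09°  ·
  (1,4): δ = 11.89°  ✓
  (1,5): δ = 80.27°  ·
  (1,6): δ = 122.19°  ·
  (2,3): δ = 115.90°  ·
  (2,4): δ = 50.92°  ·
  (2,5): δ = 17.47°  ✓
  (2,6): δ = 59.38°  ·
  (3,4): δ = 115.02°  ·
  (3,5): δ = 46.63°  ✓
  (3,6): δ = 4.72°  ✓
  (4,5): δ = 111.61°  ·
  (4,6): δ = 69.70°  ·
  (5,6): δ = 138.09°  ·
antipodal pairs: 6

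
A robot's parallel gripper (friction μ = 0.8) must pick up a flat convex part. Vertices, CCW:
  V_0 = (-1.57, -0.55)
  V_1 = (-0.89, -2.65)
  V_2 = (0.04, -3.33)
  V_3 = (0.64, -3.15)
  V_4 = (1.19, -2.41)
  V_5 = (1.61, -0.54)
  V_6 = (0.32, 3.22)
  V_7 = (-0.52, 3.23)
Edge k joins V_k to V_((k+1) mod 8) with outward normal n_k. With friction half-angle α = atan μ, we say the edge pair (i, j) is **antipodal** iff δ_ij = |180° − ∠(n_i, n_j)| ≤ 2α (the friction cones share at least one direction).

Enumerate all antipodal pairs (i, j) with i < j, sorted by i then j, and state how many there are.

count = 13; pairs: (0,3), (0,4), (0,5), (0,6), (1,4), (1,5), (1,6), (2,6), (2,7), (3,6), (3,7), (4,7), (5,7)

α = atan 0.8 = 38.66°;  2α = 77.32°
n_0 = (-0.9514, -0.3081)
n_1 = (-0.5902, -0.8072)
n_2 = (+0.2873, -0.9578)
n_3 = (+0.8026, -0.5965)
n_4 = (+0.9757, -0.2191)
n_5 = (+0.9459, +0.3245)
n_6 = (+0.0119, +0.9999)
n_7 = (-0.9635, +0.2676)
  (0,1): δ = 144.12°  ·
  (0,2): δ = 91.24°  ·
  (0,3): δ = 54.56°  ✓
  (0,4): δ = 30.60°  ✓
  (0,5): δ = 0.99°  ✓
  (0,6): δ = 71.38°  ✓
  (0,7): δ = 146.53°  ·
  (1,2): δ = 127.13°  ·
  (1,3): δ = 90.45°  ·
  (1,4): δ = 66.48°  ✓
  (1,5): δ = 34.89°  ✓
  (1,6): δ = 35.49°  ✓
  (1,7): δ = 110.65°  ·
  (2,3): δ = 143.32°  ·
  (2,4): δ = 119.36°  ·
  (2,5): δ = 87.76°  ·
  (2,6): δ = 17.38°  ✓
  (2,7): δ = 57.78°  ✓
  (3,4): δ = 156.04°  ·
  (3,5): δ = 124.44°  ·
  (3,6): δ = 54.06°  ✓
  (3,7): δ = 21.10°  ✓
  (4,5): δ = 148.41°  ·
  (4,6): δ = 78.02°  ·
  (4,7): δ = 2.87°  ✓
  (5,6): δ = 109.62°  ·
  (5,7): δ = 34.46°  ✓
  (6,7): δ = 104.84°  ·
antipodal pairs: 13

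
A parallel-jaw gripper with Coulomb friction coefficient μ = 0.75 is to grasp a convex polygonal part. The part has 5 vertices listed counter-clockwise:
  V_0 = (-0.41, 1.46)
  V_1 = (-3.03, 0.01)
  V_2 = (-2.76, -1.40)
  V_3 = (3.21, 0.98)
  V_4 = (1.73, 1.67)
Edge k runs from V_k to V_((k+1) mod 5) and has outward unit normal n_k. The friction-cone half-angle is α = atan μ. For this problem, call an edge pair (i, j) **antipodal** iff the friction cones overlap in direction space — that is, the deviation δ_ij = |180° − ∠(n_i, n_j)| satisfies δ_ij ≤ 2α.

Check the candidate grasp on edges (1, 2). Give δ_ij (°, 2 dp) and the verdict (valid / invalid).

δ = 79.11°, invalid

α = atan 0.75 = 36.87°;  2α = 73.74°
edge 1: e_1 = (+0.27, -1.41);  n_1 = (-0.9822, -0.1881)
edge 2: e_2 = (+5.97, +2.38);  n_2 = (+0.3703, -0.9289)
∠(n_1, n_2) = 100.89°
δ = |180° − 100.89°| = 79.11°
79.11° > 2α = 73.74°  →  invalid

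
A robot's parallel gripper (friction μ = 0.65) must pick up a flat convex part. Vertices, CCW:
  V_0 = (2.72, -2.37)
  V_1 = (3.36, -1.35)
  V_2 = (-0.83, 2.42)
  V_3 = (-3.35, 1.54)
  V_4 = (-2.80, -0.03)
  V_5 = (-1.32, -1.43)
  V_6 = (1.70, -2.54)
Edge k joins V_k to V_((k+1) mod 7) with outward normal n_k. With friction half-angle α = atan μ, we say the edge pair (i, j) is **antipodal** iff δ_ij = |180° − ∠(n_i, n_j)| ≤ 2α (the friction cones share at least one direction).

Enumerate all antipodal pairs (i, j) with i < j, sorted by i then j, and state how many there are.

α = atan 0.65 = 33.02°;  2α = 66.05°
n_0 = (+0.8471, -0.5315)
n_1 = (+0.6689, +0.7434)
n_2 = (-0.3297, +0.9441)
n_3 = (-0.9438, -0.3306)
n_4 = (-0.6872, -0.7265)
n_5 = (-0.3450, -0.9386)
n_6 = (+0.1644, -0.9864)
  (0,1): δ = 99.87°  ·
  (0,2): δ = 38.64°  ✓
  (0,3): δ = 51.41°  ✓
  (0,4): δ = 78.70°  ·
  (0,5): δ = 101.93°  ·
  (0,6): δ = 131.57°  ·
  (1,2): δ = 118.77°  ·
  (1,3): δ = 28.71°  ✓
  (1,4): δ = 1.43°  ✓
  (1,5): δ = 21.80°  ✓
  (1,6): δ = 51.44°  ✓
  (2,3): δ = 89.94°  ·
  (2,4): δ = 62.66°  ✓
  (2,5): δ = 39.43°  ✓
  (2,6): δ = 9.79°  ✓
  (3,4): δ = 152.72°  ·
  (3,5): δ = 129.49°  ·
  (3,6): δ = 99.84°  ·
  (4,5): δ = 156.77°  ·
  (4,6): δ = 127.13°  ·
  (5,6): δ = 150.36°  ·
antipodal pairs: 9

count = 9; pairs: (0,2), (0,3), (1,3), (1,4), (1,5), (1,6), (2,4), (2,5), (2,6)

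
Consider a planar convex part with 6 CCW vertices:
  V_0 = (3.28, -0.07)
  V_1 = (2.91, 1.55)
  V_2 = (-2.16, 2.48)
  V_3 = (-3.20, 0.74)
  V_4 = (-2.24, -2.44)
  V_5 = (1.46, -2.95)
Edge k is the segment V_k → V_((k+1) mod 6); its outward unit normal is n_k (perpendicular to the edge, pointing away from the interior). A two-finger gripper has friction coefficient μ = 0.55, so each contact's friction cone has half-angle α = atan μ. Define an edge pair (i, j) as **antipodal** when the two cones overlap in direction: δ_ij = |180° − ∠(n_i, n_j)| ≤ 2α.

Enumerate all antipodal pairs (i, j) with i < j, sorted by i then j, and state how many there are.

α = atan 0.55 = 28.81°;  2α = 57.62°
n_0 = (+0.9749, +0.2227)
n_1 = (+0.1804, +0.9836)
n_2 = (-0.8584, +0.5130)
n_3 = (-0.9573, -0.2890)
n_4 = (-0.1365, -0.9906)
n_5 = (+0.8453, -0.5342)
  (0,1): δ = 113.26°  ·
  (0,2): δ = 43.73°  ✓
  (0,3): δ = 3.93°  ✓
  (0,4): δ = 69.29°  ·
  (0,5): δ = 134.84°  ·
  (1,2): δ = 110.47°  ·
  (1,3): δ = 62.81°  ·
  (1,4): δ = 2.55°  ✓
  (1,5): δ = 68.10°  ·
  (2,3): δ = 132.33°  ·
  (2,4): δ = 66.98°  ·
  (2,5): δ = 1.42°  ✓
  (3,4): δ = 114.65°  ·
  (3,5): δ = 49.09°  ✓
  (4,5): δ = 114.44°  ·
antipodal pairs: 5

count = 5; pairs: (0,2), (0,3), (1,4), (2,5), (3,5)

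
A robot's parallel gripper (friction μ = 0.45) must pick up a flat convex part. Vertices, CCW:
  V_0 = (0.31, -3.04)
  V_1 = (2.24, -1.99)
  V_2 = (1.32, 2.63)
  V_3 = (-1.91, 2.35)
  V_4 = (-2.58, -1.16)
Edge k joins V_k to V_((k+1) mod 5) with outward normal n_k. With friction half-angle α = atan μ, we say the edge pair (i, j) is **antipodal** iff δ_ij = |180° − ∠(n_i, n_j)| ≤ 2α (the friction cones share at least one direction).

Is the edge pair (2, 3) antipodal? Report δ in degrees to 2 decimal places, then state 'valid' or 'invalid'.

α = atan 0.45 = 24.23°;  2α = 48.46°
edge 2: e_2 = (-3.23, -0.28);  n_2 = (-0.0864, +0.9963)
edge 3: e_3 = (-0.67, -3.51);  n_3 = (-0.9823, +0.1875)
∠(n_2, n_3) = 74.24°
δ = |180° − 74.24°| = 105.76°
105.76° > 2α = 48.46°  →  invalid

δ = 105.76°, invalid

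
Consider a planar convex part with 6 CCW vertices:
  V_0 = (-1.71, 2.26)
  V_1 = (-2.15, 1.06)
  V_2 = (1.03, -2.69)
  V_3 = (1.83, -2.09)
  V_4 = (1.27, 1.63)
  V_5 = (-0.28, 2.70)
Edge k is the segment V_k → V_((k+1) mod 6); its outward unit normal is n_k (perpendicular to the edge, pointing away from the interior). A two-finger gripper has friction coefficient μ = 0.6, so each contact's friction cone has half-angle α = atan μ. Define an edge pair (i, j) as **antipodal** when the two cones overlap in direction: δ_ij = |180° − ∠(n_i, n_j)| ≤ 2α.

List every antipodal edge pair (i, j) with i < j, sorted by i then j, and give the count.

α = atan 0.6 = 30.96°;  2α = 61.93°
n_0 = (-0.9389, +0.3443)
n_1 = (-0.7627, -0.6468)
n_2 = (+0.6000, -0.8000)
n_3 = (+0.9889, +0.1489)
n_4 = (+0.5681, +0.8230)
n_5 = (-0.2941, +0.9558)
  (0,1): δ = 119.57°  ·
  (0,2): δ = 32.99°  ✓
  (0,3): δ = 28.70°  ✓
  (0,4): δ = 75.52°  ·
  (0,5): δ = 127.24°  ·
  (1,2): δ = 93.43°  ·
  (1,3): δ = 31.74°  ✓
  (1,4): δ = 15.08°  ✓
  (1,5): δ = 66.80°  ·
  (2,3): δ = 118.31°  ·
  (2,4): δ = 71.49°  ·
  (2,5): δ = 19.77°  ✓
  (3,4): δ = 133.18°  ·
  (3,5): δ = 81.46°  ·
  (4,5): δ = 128.28°  ·
antipodal pairs: 5

count = 5; pairs: (0,2), (0,3), (1,3), (1,4), (2,5)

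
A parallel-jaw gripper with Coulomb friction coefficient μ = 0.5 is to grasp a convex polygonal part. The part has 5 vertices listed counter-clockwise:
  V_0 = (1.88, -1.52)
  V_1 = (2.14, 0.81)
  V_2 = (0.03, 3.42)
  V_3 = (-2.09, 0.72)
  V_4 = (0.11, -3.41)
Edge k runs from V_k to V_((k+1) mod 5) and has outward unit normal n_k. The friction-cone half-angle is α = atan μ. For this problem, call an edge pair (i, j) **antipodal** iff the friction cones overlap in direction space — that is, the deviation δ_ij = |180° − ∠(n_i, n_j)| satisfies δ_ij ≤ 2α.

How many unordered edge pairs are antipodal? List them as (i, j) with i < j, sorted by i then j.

α = atan 0.5 = 26.57°;  2α = 53.13°
n_0 = (+0.9938, -0.1109)
n_1 = (+0.7777, +0.6287)
n_2 = (-0.7865, +0.6176)
n_3 = (-0.8826, -0.4701)
n_4 = (+0.7299, -0.6836)
  (0,1): δ = 134.68°  ·
  (0,2): δ = 31.77°  ✓
  (0,3): δ = 34.41°  ✓
  (0,4): δ = 143.25°  ·
  (1,2): δ = 77.09°  ·
  (1,3): δ = 10.91°  ✓
  (1,4): δ = 97.92°  ·
  (2,3): δ = 113.82°  ·
  (2,4): δ = 4.98°  ✓
  (3,4): δ = 71.17°  ·
antipodal pairs: 4

count = 4; pairs: (0,2), (0,3), (1,3), (2,4)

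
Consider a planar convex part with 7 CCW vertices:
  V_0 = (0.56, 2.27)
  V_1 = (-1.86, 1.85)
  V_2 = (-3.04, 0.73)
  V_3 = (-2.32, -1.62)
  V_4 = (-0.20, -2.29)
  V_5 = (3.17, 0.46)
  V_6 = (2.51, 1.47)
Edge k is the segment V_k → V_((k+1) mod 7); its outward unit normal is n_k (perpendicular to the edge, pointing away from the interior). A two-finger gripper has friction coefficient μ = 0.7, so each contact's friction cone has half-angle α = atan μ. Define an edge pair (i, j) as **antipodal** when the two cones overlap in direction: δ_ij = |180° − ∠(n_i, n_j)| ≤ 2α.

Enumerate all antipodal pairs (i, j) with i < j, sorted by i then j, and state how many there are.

α = atan 0.7 = 34.99°;  2α = 69.98°
n_0 = (-0.1710, +0.9853)
n_1 = (-0.6884, +0.7253)
n_2 = (-0.9561, -0.2929)
n_3 = (-0.3013, -0.9535)
n_4 = (+0.6322, -0.7748)
n_5 = (+0.8371, +0.5470)
n_6 = (+0.3796, +0.9252)
  (0,1): δ = 146.34°  ·
  (0,2): δ = 82.81°  ·
  (0,3): δ = 27.38°  ✓
  (0,4): δ = 29.37°  ✓
  (0,5): δ = 113.32°  ·
  (0,6): δ = 147.85°  ·
  (1,2): δ = 116.47°  ·
  (1,3): δ = 61.04°  ✓
  (1,4): δ = 4.29°  ✓
  (1,5): δ = 79.66°  ·
  (1,6): δ = 114.19°  ·
  (2,3): δ = 124.57°  ·
  (2,4): δ = 67.82°  ✓
  (2,5): δ = 16.13°  ✓
  (2,6): δ = 50.66°  ✓
  (3,4): δ = 123.25°  ·
  (3,5): δ = 39.30°  ✓
  (3,6): δ = 4.77°  ✓
  (4,5): δ = 96.05°  ·
  (4,6): δ = 61.52°  ✓
  (5,6): δ = 145.47°  ·
antipodal pairs: 10

count = 10; pairs: (0,3), (0,4), (1,3), (1,4), (2,4), (2,5), (2,6), (3,5), (3,6), (4,6)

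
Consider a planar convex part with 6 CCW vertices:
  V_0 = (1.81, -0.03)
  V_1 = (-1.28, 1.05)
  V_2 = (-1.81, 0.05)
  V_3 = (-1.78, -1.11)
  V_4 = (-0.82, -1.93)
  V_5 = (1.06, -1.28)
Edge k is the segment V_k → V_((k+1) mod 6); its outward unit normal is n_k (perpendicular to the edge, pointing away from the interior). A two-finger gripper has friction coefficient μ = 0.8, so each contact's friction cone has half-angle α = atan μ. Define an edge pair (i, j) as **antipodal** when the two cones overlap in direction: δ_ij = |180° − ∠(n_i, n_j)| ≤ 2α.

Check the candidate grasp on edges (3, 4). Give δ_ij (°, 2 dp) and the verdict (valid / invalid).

α = atan 0.8 = 38.66°;  2α = 77.32°
edge 3: e_3 = (+0.96, -0.82);  n_3 = (-0.6495, -0.7604)
edge 4: e_4 = (+1.88, +0.65);  n_4 = (+0.3268, -0.9451)
∠(n_3, n_4) = 59.58°
δ = |180° − 59.58°| = 120.42°
120.42° > 2α = 77.32°  →  invalid

δ = 120.42°, invalid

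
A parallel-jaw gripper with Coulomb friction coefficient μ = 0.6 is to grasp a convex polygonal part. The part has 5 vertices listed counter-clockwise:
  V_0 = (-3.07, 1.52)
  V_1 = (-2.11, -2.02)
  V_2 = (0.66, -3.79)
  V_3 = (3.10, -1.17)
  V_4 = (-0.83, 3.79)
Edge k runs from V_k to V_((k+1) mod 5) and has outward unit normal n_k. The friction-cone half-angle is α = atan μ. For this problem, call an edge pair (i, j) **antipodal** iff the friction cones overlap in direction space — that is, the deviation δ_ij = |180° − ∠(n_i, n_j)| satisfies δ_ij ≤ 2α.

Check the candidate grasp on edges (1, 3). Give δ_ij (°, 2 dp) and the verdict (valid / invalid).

α = atan 0.6 = 30.96°;  2α = 61.93°
edge 1: e_1 = (+2.77, -1.77);  n_1 = (-0.5384, -0.8427)
edge 3: e_3 = (-3.93, +4.96);  n_3 = (+0.7838, +0.6210)
∠(n_1, n_3) = 160.97°
δ = |180° − 160.97°| = 19.03°
19.03° ≤ 2α = 61.93°  →  valid

δ = 19.03°, valid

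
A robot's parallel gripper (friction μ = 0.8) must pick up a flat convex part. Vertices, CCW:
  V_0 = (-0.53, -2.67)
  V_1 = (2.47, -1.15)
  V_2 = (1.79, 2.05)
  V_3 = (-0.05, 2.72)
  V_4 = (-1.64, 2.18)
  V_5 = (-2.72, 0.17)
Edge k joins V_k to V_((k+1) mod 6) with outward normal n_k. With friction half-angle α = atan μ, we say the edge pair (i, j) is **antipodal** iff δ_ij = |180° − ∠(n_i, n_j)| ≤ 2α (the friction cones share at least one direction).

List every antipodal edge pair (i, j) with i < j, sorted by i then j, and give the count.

count = 7; pairs: (0,2), (0,3), (0,4), (1,4), (1,5), (2,5), (3,5)

α = atan 0.8 = 38.66°;  2α = 77.32°
n_0 = (+0.4520, -0.8920)
n_1 = (+0.9782, +0.2079)
n_2 = (+0.3422, +0.9396)
n_3 = (-0.3216, +0.9469)
n_4 = (-0.8809, +0.4733)
n_5 = (-0.7919, -0.6107)
  (0,1): δ = 104.87°  ·
  (0,2): δ = 46.88°  ✓
  (0,3): δ = 8.11°  ✓
  (0,4): δ = 34.88°  ✓
  (0,5): δ = 100.77°  ·
  (1,2): δ = 122.01°  ·
  (1,3): δ = 83.24°  ·
  (1,4): δ = 40.25°  ✓
  (1,5): δ = 25.64°  ✓
  (2,3): δ = 141.23°  ·
  (2,4): δ = 98.24°  ·
  (2,5): δ = 32.36°  ✓
  (3,4): δ = 137.01°  ·
  (3,5): δ = 71.12°  ✓
  (4,5): δ = 114.11°  ·
antipodal pairs: 7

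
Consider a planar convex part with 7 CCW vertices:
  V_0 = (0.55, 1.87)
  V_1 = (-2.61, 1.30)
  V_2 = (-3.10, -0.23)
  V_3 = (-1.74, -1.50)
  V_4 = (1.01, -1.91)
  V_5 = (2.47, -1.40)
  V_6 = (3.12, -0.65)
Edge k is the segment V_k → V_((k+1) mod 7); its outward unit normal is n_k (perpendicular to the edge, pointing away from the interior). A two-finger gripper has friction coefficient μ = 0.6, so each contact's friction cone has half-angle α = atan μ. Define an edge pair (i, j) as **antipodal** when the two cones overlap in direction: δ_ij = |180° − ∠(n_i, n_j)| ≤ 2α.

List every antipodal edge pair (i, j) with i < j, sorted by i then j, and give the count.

α = atan 0.6 = 30.96°;  2α = 61.93°
n_0 = (-0.1775, +0.9841)
n_1 = (-0.9524, +0.3050)
n_2 = (-0.6825, -0.7309)
n_3 = (-0.1475, -0.9891)
n_4 = (+0.3298, -0.9441)
n_5 = (+0.7557, -0.6549)
n_6 = (+0.7001, +0.7140)
  (0,1): δ = 117.98°  ·
  (0,2): δ = 53.27°  ✓
  (0,3): δ = 18.70°  ✓
  (0,4): δ = 9.03°  ✓
  (0,5): δ = 38.86°  ✓
  (0,6): δ = 125.34°  ·
  (1,2): δ = 115.28°  ·
  (1,3): δ = 80.72°  ·
  (1,4): δ = 52.99°  ✓
  (1,5): δ = 23.16°  ✓
  (1,6): δ = 63.32°  ·
  (2,3): δ = 145.44°  ·
  (2,4): δ = 117.70°  ·
  (2,5): δ = 87.87°  ·
  (2,6): δ = 1.40°  ✓
  (3,4): δ = 152.27°  ·
  (3,5): δ = 122.43°  ·
  (3,6): δ = 35.96°  ✓
  (4,5): δ = 150.17°  ·
  (4,6): δ = 63.69°  ·
  (5,6): δ = 93.52°  ·
antipodal pairs: 8

count = 8; pairs: (0,2), (0,3), (0,4), (0,5), (1,4), (1,5), (2,6), (3,6)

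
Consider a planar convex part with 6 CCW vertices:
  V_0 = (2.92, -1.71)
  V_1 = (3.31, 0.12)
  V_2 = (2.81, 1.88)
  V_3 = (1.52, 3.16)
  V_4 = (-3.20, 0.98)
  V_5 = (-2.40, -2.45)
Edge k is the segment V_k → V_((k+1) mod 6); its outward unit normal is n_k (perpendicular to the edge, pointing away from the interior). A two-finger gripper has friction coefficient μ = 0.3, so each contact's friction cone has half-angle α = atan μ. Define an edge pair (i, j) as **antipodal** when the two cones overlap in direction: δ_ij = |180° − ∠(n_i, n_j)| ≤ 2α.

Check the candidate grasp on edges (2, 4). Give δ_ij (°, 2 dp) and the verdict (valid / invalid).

δ = 32.09°, valid

α = atan 0.3 = 16.70°;  2α = 33.40°
edge 2: e_2 = (-1.29, +1.28);  n_2 = (+0.7044, +0.7099)
edge 4: e_4 = (+0.80, -3.43);  n_4 = (-0.9739, -0.2271)
∠(n_2, n_4) = 147.91°
δ = |180° − 147.91°| = 32.09°
32.09° ≤ 2α = 33.40°  →  valid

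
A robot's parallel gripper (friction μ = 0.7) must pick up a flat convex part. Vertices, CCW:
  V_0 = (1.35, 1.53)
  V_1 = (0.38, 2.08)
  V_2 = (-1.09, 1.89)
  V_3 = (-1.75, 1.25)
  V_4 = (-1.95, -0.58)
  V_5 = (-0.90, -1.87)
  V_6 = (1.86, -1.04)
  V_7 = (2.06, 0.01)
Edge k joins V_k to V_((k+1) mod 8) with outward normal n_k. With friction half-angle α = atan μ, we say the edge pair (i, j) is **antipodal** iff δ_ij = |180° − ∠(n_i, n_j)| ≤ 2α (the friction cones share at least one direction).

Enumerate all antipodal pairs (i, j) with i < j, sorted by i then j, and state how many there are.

count = 12; pairs: (0,3), (0,4), (0,5), (1,4), (1,5), (2,5), (2,6), (3,5), (3,6), (3,7), (4,6), (4,7)

α = atan 0.7 = 34.99°;  2α = 69.98°
n_0 = (+0.4932, +0.8699)
n_1 = (-0.1282, +0.9918)
n_2 = (-0.6961, +0.7179)
n_3 = (-0.9941, +0.1086)
n_4 = (-0.7756, -0.6313)
n_5 = (+0.2880, -0.9576)
n_6 = (+0.9823, -0.1871)
n_7 = (+0.9060, +0.4232)
  (0,1): δ = 143.08°  ·
  (0,2): δ = 106.33°  ·
  (0,3): δ = 66.68°  ✓
  (0,4): δ = 21.30°  ✓
  (0,5): δ = 46.29°  ✓
  (0,6): δ = 108.77°  ·
  (0,7): δ = 144.59°  ·
  (1,2): δ = 143.25°  ·
  (1,3): δ = 103.60°  ·
  (1,4): δ = 58.22°  ✓
  (1,5): δ = 9.37°  ✓
  (1,6): δ = 71.85°  ·
  (1,7): δ = 107.67°  ·
  (2,3): δ = 140.36°  ·
  (2,4): δ = 94.97°  ·
  (2,5): δ = 27.38°  ✓
  (2,6): δ = 35.10°  ✓
  (2,7): δ = 70.92°  ·
  (3,4): δ = 134.62°  ·
  (3,5): δ = 67.03°  ✓
  (3,6): δ = 4.55°  ✓
  (3,7): δ = 31.27°  ✓
  (4,5): δ = 112.41°  ·
  (4,6): δ = 49.93°  ✓
  (4,7): δ = 14.11°  ✓
  (5,6): δ = 117.52°  ·
  (5,7): δ = 81.70°  ·
  (6,7): δ = 144.18°  ·
antipodal pairs: 12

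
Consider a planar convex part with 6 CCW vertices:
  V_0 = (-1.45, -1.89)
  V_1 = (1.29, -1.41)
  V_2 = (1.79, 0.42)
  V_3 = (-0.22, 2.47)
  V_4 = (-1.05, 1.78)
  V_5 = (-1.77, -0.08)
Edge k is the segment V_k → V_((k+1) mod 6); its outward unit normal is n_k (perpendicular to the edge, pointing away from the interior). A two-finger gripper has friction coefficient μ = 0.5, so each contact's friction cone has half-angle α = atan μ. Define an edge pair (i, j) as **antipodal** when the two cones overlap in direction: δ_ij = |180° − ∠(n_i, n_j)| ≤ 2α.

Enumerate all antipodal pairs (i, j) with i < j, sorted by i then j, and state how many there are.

α = atan 0.5 = 26.57°;  2α = 53.13°
n_0 = (+0.1726, -0.9850)
n_1 = (+0.9646, -0.2636)
n_2 = (+0.7140, +0.7001)
n_3 = (-0.6393, +0.7690)
n_4 = (-0.9326, +0.3610)
n_5 = (-0.9847, -0.1741)
  (0,1): δ = 115.22°  ·
  (0,2): δ = 55.50°  ·
  (0,3): δ = 29.80°  ✓
  (0,4): δ = 58.90°  ·
  (0,5): δ = 90.09°  ·
  (1,2): δ = 120.28°  ·
  (1,3): δ = 34.98°  ✓
  (1,4): δ = 5.88°  ✓
  (1,5): δ = 25.31°  ✓
  (2,3): δ = 94.70°  ·
  (2,4): δ = 65.60°  ·
  (2,5): δ = 34.41°  ✓
  (3,4): δ = 150.90°  ·
  (3,5): δ = 119.71°  ·
  (4,5): δ = 148.81°  ·
antipodal pairs: 5

count = 5; pairs: (0,3), (1,3), (1,4), (1,5), (2,5)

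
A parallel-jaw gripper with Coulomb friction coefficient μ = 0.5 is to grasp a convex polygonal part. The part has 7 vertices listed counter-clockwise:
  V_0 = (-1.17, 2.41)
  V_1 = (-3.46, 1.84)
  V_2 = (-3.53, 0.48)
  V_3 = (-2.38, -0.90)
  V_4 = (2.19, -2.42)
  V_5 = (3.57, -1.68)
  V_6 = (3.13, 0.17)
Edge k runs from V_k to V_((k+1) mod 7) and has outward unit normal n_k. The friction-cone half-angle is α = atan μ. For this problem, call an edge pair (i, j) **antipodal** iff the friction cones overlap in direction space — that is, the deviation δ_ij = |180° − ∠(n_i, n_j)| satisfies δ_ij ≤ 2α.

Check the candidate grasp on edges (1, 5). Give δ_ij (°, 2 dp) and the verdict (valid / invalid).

δ = 16.32°, valid

α = atan 0.5 = 26.57°;  2α = 53.13°
edge 1: e_1 = (-0.07, -1.36);  n_1 = (-0.9987, +0.0514)
edge 5: e_5 = (-0.44, +1.85);  n_5 = (+0.9729, +0.2314)
∠(n_1, n_5) = 163.68°
δ = |180° − 163.68°| = 16.32°
16.32° ≤ 2α = 53.13°  →  valid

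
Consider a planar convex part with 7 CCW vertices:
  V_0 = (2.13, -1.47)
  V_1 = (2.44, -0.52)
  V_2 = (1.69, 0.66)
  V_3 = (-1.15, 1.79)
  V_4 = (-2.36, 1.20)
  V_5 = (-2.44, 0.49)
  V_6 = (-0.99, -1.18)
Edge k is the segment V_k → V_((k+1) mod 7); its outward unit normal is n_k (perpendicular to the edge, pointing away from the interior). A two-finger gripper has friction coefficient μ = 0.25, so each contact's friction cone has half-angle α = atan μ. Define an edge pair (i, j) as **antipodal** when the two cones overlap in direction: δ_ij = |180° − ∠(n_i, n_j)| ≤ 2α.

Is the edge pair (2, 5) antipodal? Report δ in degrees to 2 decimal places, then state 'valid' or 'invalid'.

α = atan 0.25 = 14.04°;  2α = 28.07°
edge 2: e_2 = (-2.84, +1.13);  n_2 = (+0.3697, +0.9292)
edge 5: e_5 = (+1.45, -1.67);  n_5 = (-0.7551, -0.6556)
∠(n_2, n_5) = 152.66°
δ = |180° − 152.66°| = 27.34°
27.34° ≤ 2α = 28.07°  →  valid

δ = 27.34°, valid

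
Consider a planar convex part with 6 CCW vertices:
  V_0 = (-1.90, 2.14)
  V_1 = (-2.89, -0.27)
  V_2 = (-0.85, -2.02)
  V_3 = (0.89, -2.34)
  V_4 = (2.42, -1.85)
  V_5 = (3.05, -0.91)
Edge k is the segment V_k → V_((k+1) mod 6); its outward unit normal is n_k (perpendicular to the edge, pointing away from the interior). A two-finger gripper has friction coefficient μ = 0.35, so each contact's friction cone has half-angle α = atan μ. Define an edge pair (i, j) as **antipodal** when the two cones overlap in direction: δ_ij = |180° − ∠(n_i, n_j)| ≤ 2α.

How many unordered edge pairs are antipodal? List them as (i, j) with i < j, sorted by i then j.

count = 3; pairs: (0,4), (1,5), (2,5)

α = atan 0.35 = 19.29°;  2α = 38.58°
n_0 = (-0.9250, +0.3800)
n_1 = (-0.6511, -0.7590)
n_2 = (-0.1809, -0.9835)
n_3 = (+0.3050, -0.9524)
n_4 = (+0.8307, -0.5567)
n_5 = (+0.5246, +0.8514)
  (0,1): δ = 108.29°  ·
  (0,2): δ = 78.09°  ·
  (0,3): δ = 49.91°  ·
  (0,4): δ = 11.50°  ✓
  (0,5): δ = 80.69°  ·
  (1,2): δ = 149.80°  ·
  (1,3): δ = 121.62°  ·
  (1,4): δ = 83.21°  ·
  (1,5): δ = 8.98°  ✓
  (2,3): δ = 151.82°  ·
  (2,4): δ = 113.41°  ·
  (2,5): δ = 21.22°  ✓
  (3,4): δ = 141.59°  ·
  (3,5): δ = 49.40°  ·
  (4,5): δ = 87.81°  ·
antipodal pairs: 3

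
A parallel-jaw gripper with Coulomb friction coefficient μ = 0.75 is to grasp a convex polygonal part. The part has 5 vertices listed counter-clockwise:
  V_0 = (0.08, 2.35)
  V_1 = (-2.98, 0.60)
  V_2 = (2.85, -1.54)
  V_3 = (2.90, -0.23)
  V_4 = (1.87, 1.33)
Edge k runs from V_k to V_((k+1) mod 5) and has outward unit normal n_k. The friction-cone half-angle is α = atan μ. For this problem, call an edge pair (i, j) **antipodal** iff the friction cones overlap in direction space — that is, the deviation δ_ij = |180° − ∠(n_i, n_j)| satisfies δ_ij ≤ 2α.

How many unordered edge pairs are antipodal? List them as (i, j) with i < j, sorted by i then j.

α = atan 0.75 = 36.87°;  2α = 73.74°
n_0 = (-0.4964, +0.8681)
n_1 = (-0.3446, -0.9388)
n_2 = (+0.9993, -0.0381)
n_3 = (+0.8345, +0.5510)
n_4 = (+0.4951, +0.8688)
  (0,1): δ = 49.92°  ✓
  (0,2): δ = 58.05°  ✓
  (0,3): δ = 93.67°  ·
  (0,4): δ = 120.56°  ·
  (1,2): δ = 72.03°  ✓
  (1,3): δ = 36.41°  ✓
  (1,4): δ = 9.52°  ✓
  (2,3): δ = 144.38°  ·
  (2,4): δ = 117.49°  ·
  (3,4): δ = 153.11°  ·
antipodal pairs: 5

count = 5; pairs: (0,1), (0,2), (1,2), (1,3), (1,4)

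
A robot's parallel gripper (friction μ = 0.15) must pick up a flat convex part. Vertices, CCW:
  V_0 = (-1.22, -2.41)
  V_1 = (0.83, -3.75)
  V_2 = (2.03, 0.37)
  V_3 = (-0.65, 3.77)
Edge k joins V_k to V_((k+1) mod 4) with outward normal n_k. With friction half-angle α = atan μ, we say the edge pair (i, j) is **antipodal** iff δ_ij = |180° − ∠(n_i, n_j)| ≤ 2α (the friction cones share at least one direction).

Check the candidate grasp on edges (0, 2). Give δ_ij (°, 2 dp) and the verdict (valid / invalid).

δ = 18.58°, invalid

α = atan 0.15 = 8.53°;  2α = 17.06°
edge 0: e_0 = (+2.05, -1.34);  n_0 = (-0.5471, -0.8370)
edge 2: e_2 = (-2.68, +3.40);  n_2 = (+0.7854, +0.6190)
∠(n_0, n_2) = 161.42°
δ = |180° − 161.42°| = 18.58°
18.58° > 2α = 17.06°  →  invalid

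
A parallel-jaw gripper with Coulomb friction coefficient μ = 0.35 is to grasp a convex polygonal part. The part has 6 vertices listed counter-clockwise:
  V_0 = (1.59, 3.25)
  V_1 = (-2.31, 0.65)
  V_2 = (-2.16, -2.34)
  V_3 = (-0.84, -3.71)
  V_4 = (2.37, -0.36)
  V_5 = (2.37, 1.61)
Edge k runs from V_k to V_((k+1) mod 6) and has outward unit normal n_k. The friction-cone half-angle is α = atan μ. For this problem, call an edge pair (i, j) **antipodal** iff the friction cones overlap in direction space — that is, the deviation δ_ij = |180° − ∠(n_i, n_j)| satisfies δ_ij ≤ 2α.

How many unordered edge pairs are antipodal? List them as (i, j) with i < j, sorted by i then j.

count = 4; pairs: (0,3), (1,4), (1,5), (2,5)

α = atan 0.35 = 19.29°;  2α = 38.58°
n_0 = (-0.5547, +0.8321)
n_1 = (-0.9987, -0.0501)
n_2 = (-0.7201, -0.6938)
n_3 = (+0.7220, -0.6919)
n_4 = (+1.0000, -0.0000)
n_5 = (+0.9031, +0.4295)
  (0,1): δ = 120.82°  ·
  (0,2): δ = 79.75°  ·
  (0,3): δ = 12.53°  ✓
  (0,4): δ = 56.31°  ·
  (0,5): δ = 81.75°  ·
  (1,2): δ = 138.94°  ·
  (1,3): δ = 46.65°  ·
  (1,4): δ = 2.87°  ✓
  (1,5): δ = 22.56°  ✓
  (2,3): δ = 87.71°  ·
  (2,4): δ = 43.94°  ·
  (2,5): δ = 18.50°  ✓
  (3,4): δ = 136.22°  ·
  (3,5): δ = 110.79°  ·
  (4,5): δ = 154.56°  ·
antipodal pairs: 4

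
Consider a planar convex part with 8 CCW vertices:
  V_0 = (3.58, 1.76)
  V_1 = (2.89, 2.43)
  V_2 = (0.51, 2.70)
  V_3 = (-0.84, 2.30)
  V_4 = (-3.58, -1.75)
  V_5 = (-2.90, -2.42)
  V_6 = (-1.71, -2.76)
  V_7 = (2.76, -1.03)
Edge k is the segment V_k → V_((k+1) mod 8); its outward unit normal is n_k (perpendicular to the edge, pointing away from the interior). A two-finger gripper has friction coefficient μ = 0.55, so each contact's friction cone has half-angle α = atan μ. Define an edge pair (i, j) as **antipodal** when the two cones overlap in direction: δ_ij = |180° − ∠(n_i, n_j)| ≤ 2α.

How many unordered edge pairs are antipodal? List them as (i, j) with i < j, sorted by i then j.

count = 10; pairs: (0,4), (0,5), (1,4), (1,5), (1,6), (2,5), (2,6), (2,7), (3,6), (3,7)

α = atan 0.55 = 28.81°;  2α = 57.62°
n_0 = (+0.6966, +0.7174)
n_1 = (+0.1127, +0.9936)
n_2 = (-0.2841, +0.9588)
n_3 = (-0.8283, +0.5604)
n_4 = (-0.7018, -0.7123)
n_5 = (-0.2747, -0.9615)
n_6 = (+0.3609, -0.9326)
n_7 = (+0.9594, -0.2820)
  (0,1): δ = 142.31°  ·
  (0,2): δ = 119.34°  ·
  (0,3): δ = 79.92°  ·
  (0,4): δ = 0.42°  ✓
  (0,5): δ = 28.21°  ✓
  (0,6): δ = 65.32°  ·
  (0,7): δ = 117.78°  ·
  (1,2): δ = 157.02°  ·
  (1,3): δ = 117.61°  ·
  (1,4): δ = 38.10°  ✓
  (1,5): δ = 9.47°  ✓
  (1,6): δ = 27.63°  ✓
  (1,7): δ = 80.09°  ·
  (2,3): δ = 140.58°  ·
  (2,4): δ = 61.08°  ·
  (2,5): δ = 32.45°  ✓
  (2,6): δ = 4.65°  ✓
  (2,7): δ = 57.12°  ✓
  (3,4): δ = 100.50°  ·
  (3,5): δ = 71.87°  ·
  (3,6): δ = 34.76°  ✓
  (3,7): δ = 17.70°  ✓
  (4,5): δ = 151.37°  ·
  (4,6): δ = 114.27°  ·
  (4,7): δ = 61.80°  ·
  (5,6): δ = 142.90°  ·
  (5,7): δ = 90.43°  ·
  (6,7): δ = 127.54°  ·
antipodal pairs: 10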